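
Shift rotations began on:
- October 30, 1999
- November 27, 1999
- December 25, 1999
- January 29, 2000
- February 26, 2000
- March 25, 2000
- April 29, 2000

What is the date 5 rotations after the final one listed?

Every date is a Saturday; gaps 28, 28, 35, 28, 28, 35 days.
Each is the last Saturday of its month (at least one falls on the 29th or later, ruling out '4th Saturday').
May 2000 ends with Saturday May 27, 2000.
June 2000 ends with Saturday June 24, 2000.
Last Saturday of July 2000: July 29, 2000.
Last Saturday of August 2000: August 26, 2000.
September 2000 ends with Saturday September 30, 2000.

September 30, 2000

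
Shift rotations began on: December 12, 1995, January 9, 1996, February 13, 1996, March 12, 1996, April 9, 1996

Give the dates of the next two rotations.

May 14, 1996; June 11, 1996

These are Tuesdays at 28- or 35-day spacing (28, 35, 28, 28).
The pattern: 2nd Tuesday of the month.
2nd Tuesday of May 1996: May 14, 1996.
June 1996 — 2nd Tuesday is June 11, 1996.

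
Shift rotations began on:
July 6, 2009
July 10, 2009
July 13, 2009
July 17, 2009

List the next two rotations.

Gaps: 4, 3, 4 days — not constant, but cyclic with period 2.
The events fall on every Monday and Friday.
Next Monday: July 20, 2009.
The following Friday is July 24, 2009.

July 20, 2009; July 24, 2009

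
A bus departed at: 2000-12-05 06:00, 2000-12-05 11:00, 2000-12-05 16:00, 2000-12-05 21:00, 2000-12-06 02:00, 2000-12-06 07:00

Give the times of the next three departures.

2000-12-06 12:00, 2000-12-06 17:00, 2000-12-06 22:00

Gaps: 5, 5, 5, 5, 5 hours — each event is 5 hours after the previous one.
2000-12-06 07:00 + 5 h = 2000-12-06 12:00.
2000-12-06 12:00 + 5 h = 2000-12-06 17:00.
2000-12-06 17:00 + 5 h = 2000-12-06 22:00.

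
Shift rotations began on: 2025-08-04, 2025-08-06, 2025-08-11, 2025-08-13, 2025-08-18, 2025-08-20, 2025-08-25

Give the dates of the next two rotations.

Every event lands on a Monday or Wednesday (gaps cycle 2, 5, 2, 5, 2, 5).
So the schedule is: every Monday and Wednesday.
The following Wednesday is 2025-08-27.
Next Monday: 2025-09-01.

2025-08-27, 2025-09-01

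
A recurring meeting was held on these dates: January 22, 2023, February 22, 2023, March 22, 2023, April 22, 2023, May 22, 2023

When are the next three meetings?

Each date is the 22nd; the gaps (31, 28, 31, 30) track the month lengths.
The rule is the 22nd of each month.
June 2023: June 22, 2023.
July 2023: July 22, 2023.
August 2023: August 22, 2023.

June 22, 2023; July 22, 2023; August 22, 2023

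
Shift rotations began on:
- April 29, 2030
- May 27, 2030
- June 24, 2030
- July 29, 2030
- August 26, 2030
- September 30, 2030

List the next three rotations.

October 28, 2030; November 25, 2030; December 30, 2030

These are Mondays with 28, 28, 35, 28, 35-day gaps.
Each is the final Monday of its month — April 29, 2030 is past the 28th, so '4th Monday' doesn't fit.
October 2030 ends with Monday October 28, 2030.
Last Monday of November 2030: November 25, 2030.
December 2030 ends with Monday December 30, 2030.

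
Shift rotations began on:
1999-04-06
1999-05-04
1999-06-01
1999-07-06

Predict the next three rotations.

1999-08-03, 1999-09-07, 1999-10-05

Gaps: 28, 28, 35 days — a mix of 28 and 35. Every date is a Tuesday.
Each is the 1st Tuesday of its month.
August 1999 — 1st Tuesday is 1999-08-03.
September 1999 — 1st Tuesday is 1999-09-07.
1st Tuesday of October 1999: 1999-10-05.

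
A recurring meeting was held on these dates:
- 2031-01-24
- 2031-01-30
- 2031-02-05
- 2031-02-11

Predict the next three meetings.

2031-02-17, 2031-02-23, 2031-03-01

Every event comes 6 days after the last (6, 6, 6).
2031-02-11 + 6 days = 2031-02-17.
2031-02-17 + 6 days = 2031-02-23.
2031-02-23 + 6 days = 2031-03-01.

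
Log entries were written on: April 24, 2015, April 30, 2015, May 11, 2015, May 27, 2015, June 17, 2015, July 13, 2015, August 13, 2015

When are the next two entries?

The spacing grows by 5 each time: 6, 11, 16, 21, 26, 31 days.
Next gap: 36 days. August 13, 2015 + 36 days = September 18, 2015.
Next gap: 41 days. September 18, 2015 + 41 days = October 29, 2015.

September 18, 2015; October 29, 2015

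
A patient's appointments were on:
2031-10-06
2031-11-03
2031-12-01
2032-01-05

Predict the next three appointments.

2032-02-02, 2032-03-01, 2032-04-05

All dates are Mondays, 28, 28, 35 days apart.
Specifically, the 1st Monday of each month.
1st Monday of February 2032: 2032-02-02.
1st Monday of March 2032: 2032-03-01.
April 2032 — 1st Monday is 2032-04-05.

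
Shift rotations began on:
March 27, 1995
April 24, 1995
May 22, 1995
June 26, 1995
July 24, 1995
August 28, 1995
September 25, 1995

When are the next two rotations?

All dates are Mondays, 28, 28, 35, 28, 35, 28 days apart.
Specifically, the 4th Monday of each month.
4th Monday of October 1995: October 23, 1995.
4th Monday of November 1995: November 27, 1995.

October 23, 1995; November 27, 1995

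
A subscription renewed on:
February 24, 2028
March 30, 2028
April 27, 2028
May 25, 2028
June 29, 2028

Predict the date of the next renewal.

Every date is a Thursday; gaps 35, 28, 28, 35 days.
Each is the last Thursday of its month (at least one falls on the 29th or later, ruling out '4th Thursday').
July 2028 ends with Thursday July 27, 2028.

July 27, 2028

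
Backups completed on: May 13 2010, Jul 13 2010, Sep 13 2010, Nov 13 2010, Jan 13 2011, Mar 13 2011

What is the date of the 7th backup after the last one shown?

May 13 2012

Gaps: 61, 62, 61, 61, 59 days — not constant. Every event is on the 13th of the month.
Pattern: the 13th of every 2 months.
May 2011: May 13 2011.
Next: July 2011 → Jul 13 2011.
Next: September 2011 → Sep 13 2011.
November 2011: Nov 13 2011.
Next: January 2012 → Jan 13 2012.
Next: March 2012 → Mar 13 2012.
May 2012: May 13 2012.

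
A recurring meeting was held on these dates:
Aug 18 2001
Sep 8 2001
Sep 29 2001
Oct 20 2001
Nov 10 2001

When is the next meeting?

Gaps between consecutive events: 21, 21, 21, 21 days — a constant 21-day interval.
Nov 10 2001 + 21 days = Dec 1 2001.

Dec 1 2001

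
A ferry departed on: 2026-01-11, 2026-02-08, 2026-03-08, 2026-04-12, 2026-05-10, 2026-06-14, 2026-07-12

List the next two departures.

All dates are Sundays, 28, 28, 35, 28, 35, 28 days apart.
Specifically, the 2nd Sunday of each month.
2nd Sunday of August 2026: 2026-08-09.
September 2026 — 2nd Sunday is 2026-09-13.

2026-08-09, 2026-09-13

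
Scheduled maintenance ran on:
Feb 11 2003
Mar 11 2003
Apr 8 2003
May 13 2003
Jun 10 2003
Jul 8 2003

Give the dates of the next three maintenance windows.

All dates are Tuesdays, 28, 28, 35, 28, 28 days apart.
Specifically, the 2nd Tuesday of each month.
2nd Tuesday of August 2003: Aug 12 2003.
2nd Tuesday of September 2003: Sep 9 2003.
October 2003 — 2nd Tuesday is Oct 14 2003.

Aug 12 2003, Sep 9 2003, Oct 14 2003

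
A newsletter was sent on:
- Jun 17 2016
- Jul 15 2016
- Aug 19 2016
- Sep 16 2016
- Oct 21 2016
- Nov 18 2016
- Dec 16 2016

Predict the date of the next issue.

All dates are Fridays, 28, 35, 28, 35, 28, 28 days apart.
Specifically, the 3rd Friday of each month.
3rd Friday of January 2017: Jan 20 2017.

Jan 20 2017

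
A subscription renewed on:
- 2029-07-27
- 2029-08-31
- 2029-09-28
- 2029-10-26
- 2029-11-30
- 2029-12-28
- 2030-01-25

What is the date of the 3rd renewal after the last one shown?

Every date is a Friday; gaps 35, 28, 28, 35, 28, 28 days.
Each is the last Friday of its month (at least one falls on the 29th or later, ruling out '4th Friday').
Last Friday of February 2030: 2030-02-22.
March 2030 ends with Friday 2030-03-29.
April 2030 ends with Friday 2030-04-26.

2030-04-26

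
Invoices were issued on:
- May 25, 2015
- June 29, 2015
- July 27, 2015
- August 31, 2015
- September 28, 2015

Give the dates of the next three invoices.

Every date is a Monday; gaps 35, 28, 35, 28 days.
Each is the last Monday of its month (at least one falls on the 29th or later, ruling out '4th Monday').
October 2015 ends with Monday October 26, 2015.
November 2015 ends with Monday November 30, 2015.
Last Monday of December 2015: December 28, 2015.

October 26, 2015; November 30, 2015; December 28, 2015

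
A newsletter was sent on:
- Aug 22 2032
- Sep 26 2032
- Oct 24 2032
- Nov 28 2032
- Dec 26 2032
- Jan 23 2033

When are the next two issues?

Gaps: 35, 28, 35, 28, 28 days — a mix of 28 and 35. Every date is a Sunday.
Each is the 4th Sunday of its month.
February 2033 — 4th Sunday is Feb 27 2033.
March 2033 — 4th Sunday is Mar 27 2033.

Feb 27 2033, Mar 27 2033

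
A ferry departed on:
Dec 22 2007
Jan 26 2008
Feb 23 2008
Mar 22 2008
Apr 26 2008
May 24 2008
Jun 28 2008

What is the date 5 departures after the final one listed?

All dates are Saturdays, 35, 28, 28, 35, 28, 35 days apart.
Specifically, the 4th Saturday of each month.
4th Saturday of July 2008: Jul 26 2008.
August 2008 — 4th Saturday is Aug 23 2008.
September 2008 — 4th Saturday is Sep 27 2008.
4th Saturday of October 2008: Oct 25 2008.
November 2008 — 4th Saturday is Nov 22 2008.

Nov 22 2008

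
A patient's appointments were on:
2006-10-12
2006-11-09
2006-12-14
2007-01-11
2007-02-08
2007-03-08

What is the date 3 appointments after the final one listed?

2007-06-14

All dates are Thursdays, 28, 35, 28, 28, 28 days apart.
Specifically, the 2nd Thursday of each month.
2nd Thursday of April 2007: 2007-04-12.
2nd Thursday of May 2007: 2007-05-10.
2nd Thursday of June 2007: 2007-06-14.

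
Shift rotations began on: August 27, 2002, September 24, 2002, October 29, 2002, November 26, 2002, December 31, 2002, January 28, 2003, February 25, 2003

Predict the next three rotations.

March 25, 2003; April 29, 2003; May 27, 2003

Every date is a Tuesday; gaps 28, 35, 28, 35, 28, 28 days.
Each is the last Tuesday of its month (at least one falls on the 29th or later, ruling out '4th Tuesday').
Last Tuesday of March 2003: March 25, 2003.
April 2003 ends with Tuesday April 29, 2003.
May 2003 ends with Tuesday May 27, 2003.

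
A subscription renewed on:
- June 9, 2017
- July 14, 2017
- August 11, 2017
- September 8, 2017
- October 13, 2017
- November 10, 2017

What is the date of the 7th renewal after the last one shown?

June 8, 2018

These are Fridays at 28- or 35-day spacing (35, 28, 28, 35, 28).
The pattern: 2nd Friday of the month.
December 2017 — 2nd Friday is December 8, 2017.
January 2018 — 2nd Friday is January 12, 2018.
February 2018 — 2nd Friday is February 9, 2018.
March 2018 — 2nd Friday is March 9, 2018.
2nd Friday of April 2018: April 13, 2018.
2nd Friday of May 2018: May 11, 2018.
June 2018 — 2nd Friday is June 8, 2018.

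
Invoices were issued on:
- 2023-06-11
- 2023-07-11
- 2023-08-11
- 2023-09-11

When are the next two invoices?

Each date is the 11th; the gaps (30, 31, 31) track the month lengths.
The rule is the 11th of each month.
October 2023: 2023-10-11.
November 2023: 2023-11-11.

2023-10-11, 2023-11-11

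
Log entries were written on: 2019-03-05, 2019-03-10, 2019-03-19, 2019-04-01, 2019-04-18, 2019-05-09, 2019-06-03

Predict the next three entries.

Intervals are 5, 9, 13, 17, 21, 25 days — an arithmetic progression with common difference 4.
Next gap: 29 days. 2019-06-03 + 29 days = 2019-07-02.
Next gap: 33 days. 2019-07-02 + 33 days = 2019-08-04.
Next gap: 37 days. 2019-08-04 + 37 days = 2019-09-10.

2019-07-02, 2019-08-04, 2019-09-10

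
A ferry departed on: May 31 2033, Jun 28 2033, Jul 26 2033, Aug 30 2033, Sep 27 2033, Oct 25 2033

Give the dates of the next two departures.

All Tuesdays; the gaps (28, 28, 35, 28, 28) vary with month length.
This is the last Tuesday of each month.
November 2033 ends with Tuesday Nov 29 2033.
December 2033 ends with Tuesday Dec 27 2033.

Nov 29 2033, Dec 27 2033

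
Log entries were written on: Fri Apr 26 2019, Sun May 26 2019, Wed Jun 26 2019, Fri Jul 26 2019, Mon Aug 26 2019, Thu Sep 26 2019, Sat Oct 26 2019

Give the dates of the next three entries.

Gaps: 30, 31, 30, 31, 31, 30 days — not constant. Every event is on the 26th of the month.
Pattern: the 26th of each month.
November 2019: Tue Nov 26 2019.
December 2019: Thu Dec 26 2019.
January 2020: Sun Jan 26 2020.

Tue Nov 26 2019, Thu Dec 26 2019, Sun Jan 26 2020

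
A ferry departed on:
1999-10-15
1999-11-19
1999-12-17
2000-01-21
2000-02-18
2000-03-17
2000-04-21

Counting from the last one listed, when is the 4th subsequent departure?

All dates are Fridays, 35, 28, 35, 28, 28, 35 days apart.
Specifically, the 3rd Friday of each month.
3rd Friday of May 2000: 2000-05-19.
3rd Friday of June 2000: 2000-06-16.
3rd Friday of July 2000: 2000-07-21.
3rd Friday of August 2000: 2000-08-18.

2000-08-18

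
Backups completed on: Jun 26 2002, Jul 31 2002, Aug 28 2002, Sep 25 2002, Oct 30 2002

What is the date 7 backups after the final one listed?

These are Wednesdays with 35, 28, 28, 35-day gaps.
Each is the final Wednesday of its month — Jul 31 2002 is past the 28th, so '4th Wednesday' doesn't fit.
November 2002 ends with Wednesday Nov 27 2002.
Last Wednesday of December 2002: Dec 25 2002.
January 2003 ends with Wednesday Jan 29 2003.
Last Wednesday of February 2003: Feb 26 2003.
Last Wednesday of March 2003: Mar 26 2003.
Last Wednesday of April 2003: Apr 30 2003.
Last Wednesday of May 2003: May 28 2003.

May 28 2003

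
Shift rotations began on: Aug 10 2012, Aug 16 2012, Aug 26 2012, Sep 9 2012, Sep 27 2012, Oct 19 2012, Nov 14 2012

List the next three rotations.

The spacing grows by 4 each time: 6, 10, 14, 18, 22, 26 days.
Next gap: 30 days. Nov 14 2012 + 30 days = Dec 14 2012.
Next gap: 34 days. Dec 14 2012 + 34 days = Jan 17 2013.
Next gap: 38 days. Jan 17 2013 + 38 days = Feb 24 2013.

Dec 14 2012, Jan 17 2013, Feb 24 2013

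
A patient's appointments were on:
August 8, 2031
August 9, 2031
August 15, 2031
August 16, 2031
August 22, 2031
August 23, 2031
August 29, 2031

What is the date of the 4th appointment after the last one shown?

The gap pattern 1, 6, 1, 6, 1, 6 repeats every 2 events.
These are the Fridays and Saturdays of each week.
Next Saturday: August 30, 2031.
The following Friday is September 5, 2031.
The following Saturday is September 6, 2031.
Next Friday: September 12, 2031.

September 12, 2031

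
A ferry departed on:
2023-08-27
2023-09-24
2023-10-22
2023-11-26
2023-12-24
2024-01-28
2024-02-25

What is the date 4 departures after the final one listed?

All dates are Sundays, 28, 28, 35, 28, 35, 28 days apart.
Specifically, the 4th Sunday of each month.
March 2024 — 4th Sunday is 2024-03-24.
April 2024 — 4th Sunday is 2024-04-28.
May 2024 — 4th Sunday is 2024-05-26.
4th Sunday of June 2024: 2024-06-23.

2024-06-23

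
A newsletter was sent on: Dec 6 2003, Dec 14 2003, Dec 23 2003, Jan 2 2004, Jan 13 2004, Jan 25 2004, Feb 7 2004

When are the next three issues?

Feb 21 2004, Mar 7 2004, Mar 23 2004

Gaps: 8, 9, 10, 11, 12, 13 days — each gap is 1 larger than the previous one.
Next gap: 14 days. Feb 7 2004 + 14 days = Feb 21 2004.
Next gap: 15 days. Feb 21 2004 + 15 days = Mar 7 2004.
Next gap: 16 days. Mar 7 2004 + 16 days = Mar 23 2004.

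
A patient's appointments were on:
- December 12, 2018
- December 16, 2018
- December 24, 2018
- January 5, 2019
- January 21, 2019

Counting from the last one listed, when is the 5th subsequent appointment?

June 10, 2019

Intervals are 4, 8, 12, 16 days — an arithmetic progression with common difference 4.
Next gap: 20 days. January 21, 2019 + 20 days = February 10, 2019.
Next gap: 24 days. February 10, 2019 + 24 days = March 6, 2019.
Next gap: 28 days. March 6, 2019 + 28 days = April 3, 2019.
Next gap: 32 days. April 3, 2019 + 32 days = May 5, 2019.
Next gap: 36 days. May 5, 2019 + 36 days = June 10, 2019.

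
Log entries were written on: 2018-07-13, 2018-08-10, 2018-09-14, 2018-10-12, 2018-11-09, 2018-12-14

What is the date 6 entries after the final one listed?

Gaps: 28, 35, 28, 28, 35 days — a mix of 28 and 35. Every date is a Friday.
Each is the 2nd Friday of its month.
2nd Friday of January 2019: 2019-01-11.
February 2019 — 2nd Friday is 2019-02-08.
March 2019 — 2nd Friday is 2019-03-08.
April 2019 — 2nd Friday is 2019-04-12.
2nd Friday of May 2019: 2019-05-10.
June 2019 — 2nd Friday is 2019-06-14.

2019-06-14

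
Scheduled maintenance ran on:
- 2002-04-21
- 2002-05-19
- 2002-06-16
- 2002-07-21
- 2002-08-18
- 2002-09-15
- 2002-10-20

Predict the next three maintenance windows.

2002-11-17, 2002-12-15, 2003-01-19

Gaps: 28, 28, 35, 28, 28, 35 days — a mix of 28 and 35. Every date is a Sunday.
Each is the 3rd Sunday of its month.
November 2002 — 3rd Sunday is 2002-11-17.
December 2002 — 3rd Sunday is 2002-12-15.
3rd Sunday of January 2003: 2003-01-19.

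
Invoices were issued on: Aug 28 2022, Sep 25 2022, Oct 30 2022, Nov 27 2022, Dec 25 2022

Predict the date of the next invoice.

All Sundays; the gaps (28, 35, 28, 28) vary with month length.
This is the last Sunday of each month.
Last Sunday of January 2023: Jan 29 2023.

Jan 29 2023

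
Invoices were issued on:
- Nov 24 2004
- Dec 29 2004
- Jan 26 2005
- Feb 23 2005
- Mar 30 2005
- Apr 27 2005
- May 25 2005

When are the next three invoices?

These are Wednesdays with 35, 28, 28, 35, 28, 28-day gaps.
Each is the final Wednesday of its month — Dec 29 2004 is past the 28th, so '4th Wednesday' doesn't fit.
Last Wednesday of June 2005: Jun 29 2005.
Last Wednesday of July 2005: Jul 27 2005.
August 2005 ends with Wednesday Aug 31 2005.

Jun 29 2005, Jul 27 2005, Aug 31 2005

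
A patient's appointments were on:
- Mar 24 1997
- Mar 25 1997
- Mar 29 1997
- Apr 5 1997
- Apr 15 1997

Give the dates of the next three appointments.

Intervals are 1, 4, 7, 10 days — an arithmetic progression with common difference 3.
Next gap: 13 days. Apr 15 1997 + 13 days = Apr 28 1997.
Next gap: 16 days. Apr 28 1997 + 16 days = May 14 1997.
Next gap: 19 days. May 14 1997 + 19 days = Jun 2 1997.

Apr 28 1997, May 14 1997, Jun 2 1997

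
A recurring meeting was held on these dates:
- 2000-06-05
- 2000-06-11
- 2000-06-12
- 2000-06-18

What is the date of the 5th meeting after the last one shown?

The gap pattern 6, 1, 6 repeats every 2 events.
These are the Mondays and Sundays of each week.
The following Monday is 2000-06-19.
Next Sunday: 2000-06-25.
The following Monday is 2000-06-26.
The following Sunday is 2000-07-02.
Next Monday: 2000-07-03.

2000-07-03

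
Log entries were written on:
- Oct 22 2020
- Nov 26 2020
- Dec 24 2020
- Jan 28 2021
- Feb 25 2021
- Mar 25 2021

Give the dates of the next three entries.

These are Thursdays at 28- or 35-day spacing (35, 28, 35, 28, 28).
The pattern: 4th Thursday of the month.
4th Thursday of April 2021: Apr 22 2021.
4th Thursday of May 2021: May 27 2021.
4th Thursday of June 2021: Jun 24 2021.

Apr 22 2021, May 27 2021, Jun 24 2021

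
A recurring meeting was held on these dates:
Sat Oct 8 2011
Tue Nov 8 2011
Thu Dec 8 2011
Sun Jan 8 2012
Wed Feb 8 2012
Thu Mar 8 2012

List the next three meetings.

Each date is the 8th; the gaps (31, 30, 31, 31, 29) track the month lengths.
The rule is the 8th of each month.
Next: April 2012 → Sun Apr 8 2012.
Next: May 2012 → Tue May 8 2012.
Next: June 2012 → Fri Jun 8 2012.

Sun Apr 8 2012, Tue May 8 2012, Fri Jun 8 2012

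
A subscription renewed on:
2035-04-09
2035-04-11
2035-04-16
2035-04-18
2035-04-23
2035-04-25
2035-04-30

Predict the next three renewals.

The gap pattern 2, 5, 2, 5, 2, 5 repeats every 2 events.
These are the Mondays and Wednesdays of each week.
The following Wednesday is 2035-05-02.
The following Monday is 2035-05-07.
The following Wednesday is 2035-05-09.

2035-05-02, 2035-05-07, 2035-05-09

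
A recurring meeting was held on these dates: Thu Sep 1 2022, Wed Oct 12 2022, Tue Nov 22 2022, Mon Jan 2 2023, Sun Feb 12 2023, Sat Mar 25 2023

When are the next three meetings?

The spacing is 41, 41, 41, 41, 41 days — always 41 days.
Sat Mar 25 2023 + 41 days = Fri May 5 2023.
Fri May 5 2023 + 41 days = Thu Jun 15 2023.
Thu Jun 15 2023 + 41 days = Wed Jul 26 2023.

Fri May 5 2023, Thu Jun 15 2023, Wed Jul 26 2023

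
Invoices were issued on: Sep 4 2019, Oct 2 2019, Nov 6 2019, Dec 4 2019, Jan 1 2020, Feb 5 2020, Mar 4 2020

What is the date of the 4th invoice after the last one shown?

Jul 1 2020

All dates are Wednesdays, 28, 35, 28, 28, 35, 28 days apart.
Specifically, the 1st Wednesday of each month.
April 2020 — 1st Wednesday is Apr 1 2020.
1st Wednesday of May 2020: May 6 2020.
June 2020 — 1st Wednesday is Jun 3 2020.
1st Wednesday of July 2020: Jul 1 2020.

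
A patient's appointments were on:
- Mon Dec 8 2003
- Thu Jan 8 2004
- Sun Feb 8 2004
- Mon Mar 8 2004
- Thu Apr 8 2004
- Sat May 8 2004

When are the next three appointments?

Each date is the 8th; the gaps (31, 31, 29, 31, 30) track the month lengths.
The rule is the 8th of each month.
Next: June 2004 → Tue Jun 8 2004.
July 2004: Thu Jul 8 2004.
August 2004: Sun Aug 8 2004.

Tue Jun 8 2004, Thu Jul 8 2004, Sun Aug 8 2004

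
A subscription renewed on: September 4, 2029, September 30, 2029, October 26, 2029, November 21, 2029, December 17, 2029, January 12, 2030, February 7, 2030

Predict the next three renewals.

The spacing is 26, 26, 26, 26, 26, 26 days — always 26 days.
February 7, 2030 + 26 days = March 5, 2030.
March 5, 2030 + 26 days = March 31, 2030.
March 31, 2030 + 26 days = April 26, 2030.

March 5, 2030; March 31, 2030; April 26, 2030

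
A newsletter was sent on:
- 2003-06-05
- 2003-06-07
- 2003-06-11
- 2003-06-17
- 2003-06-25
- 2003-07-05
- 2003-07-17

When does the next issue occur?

2003-07-31

Intervals are 2, 4, 6, 8, 10, 12 days — an arithmetic progression with common difference 2.
Next gap: 14 days. 2003-07-17 + 14 days = 2003-07-31.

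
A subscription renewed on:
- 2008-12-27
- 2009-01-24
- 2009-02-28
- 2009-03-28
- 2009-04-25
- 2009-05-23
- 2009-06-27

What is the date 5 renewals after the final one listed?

2009-11-28

These are Saturdays at 28- or 35-day spacing (28, 35, 28, 28, 28, 35).
The pattern: 4th Saturday of the month.
July 2009 — 4th Saturday is 2009-07-25.
4th Saturday of August 2009: 2009-08-22.
4th Saturday of September 2009: 2009-09-26.
4th Saturday of October 2009: 2009-10-24.
4th Saturday of November 2009: 2009-11-28.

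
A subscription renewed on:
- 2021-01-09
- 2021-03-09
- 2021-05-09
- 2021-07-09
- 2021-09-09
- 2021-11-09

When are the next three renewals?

The day-of-month is always 9 (59, 61, 61, 62, 61 days between events).
So this recurs on the 9th of every 2 months.
Next: January 2022 → 2022-01-09.
Next: March 2022 → 2022-03-09.
Next: May 2022 → 2022-05-09.

2022-01-09, 2022-03-09, 2022-05-09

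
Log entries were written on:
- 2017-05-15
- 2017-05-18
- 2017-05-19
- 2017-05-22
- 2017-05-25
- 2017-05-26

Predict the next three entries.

The gap pattern 3, 1, 3, 3, 1 repeats every 3 events.
These are the Mondays, Thursdays and Fridays of each week.
The following Monday is 2017-05-29.
The following Thursday is 2017-06-01.
Next Friday: 2017-06-02.

2017-05-29, 2017-06-01, 2017-06-02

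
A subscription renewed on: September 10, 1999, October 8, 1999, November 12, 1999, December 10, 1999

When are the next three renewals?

These are Fridays at 28- or 35-day spacing (28, 35, 28).
The pattern: 2nd Friday of the month.
January 2000 — 2nd Friday is January 14, 2000.
2nd Friday of February 2000: February 11, 2000.
March 2000 — 2nd Friday is March 10, 2000.

January 14, 2000; February 11, 2000; March 10, 2000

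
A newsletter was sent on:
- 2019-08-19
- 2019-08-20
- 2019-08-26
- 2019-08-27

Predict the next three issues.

2019-09-02, 2019-09-03, 2019-09-09

The gap pattern 1, 6, 1 repeats every 2 events.
These are the Mondays and Tuesdays of each week.
The following Monday is 2019-09-02.
The following Tuesday is 2019-09-03.
Next Monday: 2019-09-09.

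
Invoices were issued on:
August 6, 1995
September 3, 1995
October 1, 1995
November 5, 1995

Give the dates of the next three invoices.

December 3, 1995; January 7, 1996; February 4, 1996

These are Sundays at 28- or 35-day spacing (28, 28, 35).
The pattern: 1st Sunday of the month.
1st Sunday of December 1995: December 3, 1995.
January 1996 — 1st Sunday is January 7, 1996.
February 1996 — 1st Sunday is February 4, 1996.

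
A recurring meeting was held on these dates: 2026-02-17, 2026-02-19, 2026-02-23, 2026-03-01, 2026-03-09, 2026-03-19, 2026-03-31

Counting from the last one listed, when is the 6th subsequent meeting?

The spacing grows by 2 each time: 2, 4, 6, 8, 10, 12 days.
Next gap: 14 days. 2026-03-31 + 14 days = 2026-04-14.
Next gap: 16 days. 2026-04-14 + 16 days = 2026-04-30.
Next gap: 18 days. 2026-04-30 + 18 days = 2026-05-18.
Next gap: 20 days. 2026-05-18 + 20 days = 2026-06-07.
Next gap: 22 days. 2026-06-07 + 22 days = 2026-06-29.
Next gap: 24 days. 2026-06-29 + 24 days = 2026-07-23.

2026-07-23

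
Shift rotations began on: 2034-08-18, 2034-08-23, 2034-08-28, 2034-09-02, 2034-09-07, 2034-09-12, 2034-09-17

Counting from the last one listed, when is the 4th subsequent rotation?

2034-10-07

Every event comes 5 days after the last (5, 5, 5, 5, 5, 5).
2034-09-17 + 5 days = 2034-09-22.
2034-09-22 + 5 days = 2034-09-27.
2034-09-27 + 5 days = 2034-10-02.
2034-10-02 + 5 days = 2034-10-07.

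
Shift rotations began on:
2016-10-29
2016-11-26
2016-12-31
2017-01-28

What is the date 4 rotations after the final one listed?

2017-05-27

Every date is a Saturday; gaps 28, 35, 28 days.
Each is the last Saturday of its month (at least one falls on the 29th or later, ruling out '4th Saturday').
February 2017 ends with Saturday 2017-02-25.
March 2017 ends with Saturday 2017-03-25.
Last Saturday of April 2017: 2017-04-29.
May 2017 ends with Saturday 2017-05-27.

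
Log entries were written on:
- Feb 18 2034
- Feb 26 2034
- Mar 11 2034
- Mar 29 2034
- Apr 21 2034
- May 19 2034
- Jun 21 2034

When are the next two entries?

Jul 29 2034, Sep 10 2034

Intervals are 8, 13, 18, 23, 28, 33 days — an arithmetic progression with common difference 5.
Next gap: 38 days. Jun 21 2034 + 38 days = Jul 29 2034.
Next gap: 43 days. Jul 29 2034 + 43 days = Sep 10 2034.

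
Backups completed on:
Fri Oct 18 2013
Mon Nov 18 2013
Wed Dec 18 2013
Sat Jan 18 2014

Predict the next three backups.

Tue Feb 18 2014, Tue Mar 18 2014, Fri Apr 18 2014

Each date is the 18th; the gaps (31, 30, 31) track the month lengths.
The rule is the 18th of each month.
February 2014: Tue Feb 18 2014.
March 2014: Tue Mar 18 2014.
April 2014: Fri Apr 18 2014.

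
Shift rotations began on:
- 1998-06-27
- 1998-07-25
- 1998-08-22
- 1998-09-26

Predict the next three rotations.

1998-10-24, 1998-11-28, 1998-12-26

All dates are Saturdays, 28, 28, 35 days apart.
Specifically, the 4th Saturday of each month.
October 1998 — 4th Saturday is 1998-10-24.
4th Saturday of November 1998: 1998-11-28.
4th Saturday of December 1998: 1998-12-26.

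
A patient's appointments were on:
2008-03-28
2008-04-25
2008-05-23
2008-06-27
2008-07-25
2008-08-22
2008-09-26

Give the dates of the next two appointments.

All dates are Fridays, 28, 28, 35, 28, 28, 35 days apart.
Specifically, the 4th Friday of each month.
October 2008 — 4th Friday is 2008-10-24.
4th Friday of November 2008: 2008-11-28.

2008-10-24, 2008-11-28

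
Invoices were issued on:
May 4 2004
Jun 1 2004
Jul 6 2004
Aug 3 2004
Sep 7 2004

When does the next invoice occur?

Oct 5 2004

All dates are Tuesdays, 28, 35, 28, 35 days apart.
Specifically, the 1st Tuesday of each month.
October 2004 — 1st Tuesday is Oct 5 2004.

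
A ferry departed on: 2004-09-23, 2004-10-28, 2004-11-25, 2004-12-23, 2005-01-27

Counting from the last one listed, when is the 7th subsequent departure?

These are Thursdays at 28- or 35-day spacing (35, 28, 28, 35).
The pattern: 4th Thursday of the month.
4th Thursday of February 2005: 2005-02-24.
4th Thursday of March 2005: 2005-03-24.
4th Thursday of April 2005: 2005-04-28.
4th Thursday of May 2005: 2005-05-26.
4th Thursday of June 2005: 2005-06-23.
July 2005 — 4th Thursday is 2005-07-28.
4th Thursday of August 2005: 2005-08-25.

2005-08-25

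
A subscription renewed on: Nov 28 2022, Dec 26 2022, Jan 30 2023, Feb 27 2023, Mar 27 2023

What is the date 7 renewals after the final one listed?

Every date is a Monday; gaps 28, 35, 28, 28 days.
Each is the last Monday of its month (at least one falls on the 29th or later, ruling out '4th Monday').
Last Monday of April 2023: Apr 24 2023.
May 2023 ends with Monday May 29 2023.
June 2023 ends with Monday Jun 26 2023.
Last Monday of July 2023: Jul 31 2023.
August 2023 ends with Monday Aug 28 2023.
Last Monday of September 2023: Sep 25 2023.
October 2023 ends with Monday Oct 30 2023.

Oct 30 2023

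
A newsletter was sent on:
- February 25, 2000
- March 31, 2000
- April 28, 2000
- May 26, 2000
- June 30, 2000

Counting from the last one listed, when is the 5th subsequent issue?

November 24, 2000

Every date is a Friday; gaps 35, 28, 28, 35 days.
Each is the last Friday of its month (at least one falls on the 29th or later, ruling out '4th Friday').
July 2000 ends with Friday July 28, 2000.
August 2000 ends with Friday August 25, 2000.
Last Friday of September 2000: September 29, 2000.
Last Friday of October 2000: October 27, 2000.
November 2000 ends with Friday November 24, 2000.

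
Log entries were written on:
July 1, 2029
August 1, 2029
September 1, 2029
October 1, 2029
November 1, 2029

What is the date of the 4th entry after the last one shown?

March 1, 2030

Each date is the 1st; the gaps (31, 31, 30, 31) track the month lengths.
The rule is the 1st of each month.
December 2029: December 1, 2029.
January 2030: January 1, 2030.
Next: February 2030 → February 1, 2030.
Next: March 2030 → March 1, 2030.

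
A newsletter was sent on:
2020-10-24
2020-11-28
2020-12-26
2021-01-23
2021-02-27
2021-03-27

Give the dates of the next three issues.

Gaps: 35, 28, 28, 35, 28 days — a mix of 28 and 35. Every date is a Saturday.
Each is the 4th Saturday of its month.
4th Saturday of April 2021: 2021-04-24.
May 2021 — 4th Saturday is 2021-05-22.
4th Saturday of June 2021: 2021-06-26.

2021-04-24, 2021-05-22, 2021-06-26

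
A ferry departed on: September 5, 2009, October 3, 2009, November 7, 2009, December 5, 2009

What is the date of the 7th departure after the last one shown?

July 3, 2010

These are Saturdays at 28- or 35-day spacing (28, 35, 28).
The pattern: 1st Saturday of the month.
1st Saturday of January 2010: January 2, 2010.
1st Saturday of February 2010: February 6, 2010.
March 2010 — 1st Saturday is March 6, 2010.
April 2010 — 1st Saturday is April 3, 2010.
May 2010 — 1st Saturday is May 1, 2010.
1st Saturday of June 2010: June 5, 2010.
1st Saturday of July 2010: July 3, 2010.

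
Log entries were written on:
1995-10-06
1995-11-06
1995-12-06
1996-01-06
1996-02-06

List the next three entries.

1996-03-06, 1996-04-06, 1996-05-06

Gaps: 31, 30, 31, 31 days — not constant. Every event is on the 6th of the month.
Pattern: the 6th of each month.
Next: March 1996 → 1996-03-06.
April 1996: 1996-04-06.
May 1996: 1996-05-06.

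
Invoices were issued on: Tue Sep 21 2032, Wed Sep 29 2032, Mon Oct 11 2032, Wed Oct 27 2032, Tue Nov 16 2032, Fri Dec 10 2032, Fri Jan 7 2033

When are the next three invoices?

Tue Feb 8 2033, Wed Mar 16 2033, Mon Apr 25 2033

Gaps: 8, 12, 16, 20, 24, 28 days — each gap is 4 larger than the previous one.
Next gap: 32 days. Fri Jan 7 2033 + 32 days = Tue Feb 8 2033.
Next gap: 36 days. Tue Feb 8 2033 + 36 days = Wed Mar 16 2033.
Next gap: 40 days. Wed Mar 16 2033 + 40 days = Mon Apr 25 2033.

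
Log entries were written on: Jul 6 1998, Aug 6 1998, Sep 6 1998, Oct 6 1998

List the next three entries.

Nov 6 1998, Dec 6 1998, Jan 6 1999

Gaps: 31, 31, 30 days — not constant. Every event is on the 6th of the month.
Pattern: the 6th of each month.
Next: November 1998 → Nov 6 1998.
Next: December 1998 → Dec 6 1998.
Next: January 1999 → Jan 6 1999.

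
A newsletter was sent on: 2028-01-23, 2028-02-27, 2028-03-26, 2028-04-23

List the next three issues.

2028-05-28, 2028-06-25, 2028-07-23

Gaps: 35, 28, 28 days — a mix of 28 and 35. Every date is a Sunday.
Each is the 4th Sunday of its month.
4th Sunday of May 2028: 2028-05-28.
4th Sunday of June 2028: 2028-06-25.
July 2028 — 4th Sunday is 2028-07-23.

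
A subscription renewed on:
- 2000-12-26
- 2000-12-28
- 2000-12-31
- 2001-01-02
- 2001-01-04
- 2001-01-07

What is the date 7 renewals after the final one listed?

2001-01-23

Gaps: 2, 3, 2, 2, 3 days — not constant, but cyclic with period 3.
The events fall on every Tuesday, Thursday and Sunday.
Next Tuesday: 2001-01-09.
The following Thursday is 2001-01-11.
Next Sunday: 2001-01-14.
Next Tuesday: 2001-01-16.
Next Thursday: 2001-01-18.
The following Sunday is 2001-01-21.
The following Tuesday is 2001-01-23.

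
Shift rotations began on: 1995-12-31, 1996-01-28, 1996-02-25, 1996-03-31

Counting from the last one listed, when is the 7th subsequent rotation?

All Sundays; the gaps (28, 28, 35) vary with month length.
This is the last Sunday of each month.
April 1996 ends with Sunday 1996-04-28.
Last Sunday of May 1996: 1996-05-26.
Last Sunday of June 1996: 1996-06-30.
July 1996 ends with Sunday 1996-07-28.
August 1996 ends with Sunday 1996-08-25.
Last Sunday of September 1996: 1996-09-29.
October 1996 ends with Sunday 1996-10-27.

1996-10-27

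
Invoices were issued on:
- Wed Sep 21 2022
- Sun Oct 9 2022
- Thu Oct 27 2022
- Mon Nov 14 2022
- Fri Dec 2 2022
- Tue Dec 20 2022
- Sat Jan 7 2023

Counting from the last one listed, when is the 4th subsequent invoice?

The spacing is 18, 18, 18, 18, 18, 18 days — always 18 days.
Sat Jan 7 2023 + 18 days = Wed Jan 25 2023.
Wed Jan 25 2023 + 18 days = Sun Feb 12 2023.
Sun Feb 12 2023 + 18 days = Thu Mar 2 2023.
Thu Mar 2 2023 + 18 days = Mon Mar 20 2023.

Mon Mar 20 2023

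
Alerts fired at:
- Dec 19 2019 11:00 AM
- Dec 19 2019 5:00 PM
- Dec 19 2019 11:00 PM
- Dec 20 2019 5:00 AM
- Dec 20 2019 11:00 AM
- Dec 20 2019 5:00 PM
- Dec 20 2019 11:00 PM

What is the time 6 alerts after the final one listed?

Dec 22 2019 11:00 AM

The interval is a steady 6 hours (6, 6, 6, 6, 6, 6).
Dec 20 2019 11:00 PM + 6 h = Dec 21 2019 5:00 AM.
Dec 21 2019 5:00 AM + 6 h = Dec 21 2019 11:00 AM.
Dec 21 2019 11:00 AM + 6 h = Dec 21 2019 5:00 PM.
Dec 21 2019 5:00 PM + 6 h = Dec 21 2019 11:00 PM.
Dec 21 2019 11:00 PM + 6 h = Dec 22 2019 5:00 AM.
Dec 22 2019 5:00 AM + 6 h = Dec 22 2019 11:00 AM.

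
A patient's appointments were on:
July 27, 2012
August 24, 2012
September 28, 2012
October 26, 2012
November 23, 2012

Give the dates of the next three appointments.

December 28, 2012; January 25, 2013; February 22, 2013

Gaps: 28, 35, 28, 28 days — a mix of 28 and 35. Every date is a Friday.
Each is the 4th Friday of its month.
4th Friday of December 2012: December 28, 2012.
4th Friday of January 2013: January 25, 2013.
February 2013 — 4th Friday is February 22, 2013.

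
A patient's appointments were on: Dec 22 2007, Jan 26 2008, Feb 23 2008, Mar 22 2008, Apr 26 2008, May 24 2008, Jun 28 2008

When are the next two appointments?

All dates are Saturdays, 35, 28, 28, 35, 28, 35 days apart.
Specifically, the 4th Saturday of each month.
4th Saturday of July 2008: Jul 26 2008.
August 2008 — 4th Saturday is Aug 23 2008.

Jul 26 2008, Aug 23 2008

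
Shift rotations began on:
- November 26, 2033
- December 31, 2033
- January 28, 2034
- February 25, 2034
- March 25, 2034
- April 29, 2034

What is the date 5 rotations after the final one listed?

September 30, 2034

Every date is a Saturday; gaps 35, 28, 28, 28, 35 days.
Each is the last Saturday of its month (at least one falls on the 29th or later, ruling out '4th Saturday').
May 2034 ends with Saturday May 27, 2034.
June 2034 ends with Saturday June 24, 2034.
Last Saturday of July 2034: July 29, 2034.
Last Saturday of August 2034: August 26, 2034.
Last Saturday of September 2034: September 30, 2034.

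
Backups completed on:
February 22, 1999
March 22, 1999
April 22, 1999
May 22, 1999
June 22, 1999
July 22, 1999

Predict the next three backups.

Gaps: 28, 31, 30, 31, 30 days — not constant. Every event is on the 22nd of the month.
Pattern: the 22nd of each month.
Next: August 1999 → August 22, 1999.
September 1999: September 22, 1999.
October 1999: October 22, 1999.

August 22, 1999; September 22, 1999; October 22, 1999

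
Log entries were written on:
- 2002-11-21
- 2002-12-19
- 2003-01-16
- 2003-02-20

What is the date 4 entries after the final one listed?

2003-06-19

Gaps: 28, 28, 35 days — a mix of 28 and 35. Every date is a Thursday.
Each is the 3rd Thursday of its month.
March 2003 — 3rd Thursday is 2003-03-20.
3rd Thursday of April 2003: 2003-04-17.
3rd Thursday of May 2003: 2003-05-15.
June 2003 — 3rd Thursday is 2003-06-19.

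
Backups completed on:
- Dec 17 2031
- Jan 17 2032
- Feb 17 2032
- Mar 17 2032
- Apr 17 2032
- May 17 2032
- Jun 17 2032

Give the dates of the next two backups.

The day-of-month is always 17 (31, 31, 29, 31, 30, 31 days between events).
So this recurs on the 17th of each month.
July 2032: Jul 17 2032.
August 2032: Aug 17 2032.

Jul 17 2032, Aug 17 2032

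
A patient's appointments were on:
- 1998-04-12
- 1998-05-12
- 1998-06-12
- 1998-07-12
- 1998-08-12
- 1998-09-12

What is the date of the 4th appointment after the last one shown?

Each date is the 12th; the gaps (30, 31, 30, 31, 31) track the month lengths.
The rule is the 12th of each month.
Next: October 1998 → 1998-10-12.
Next: November 1998 → 1998-11-12.
December 1998: 1998-12-12.
Next: January 1999 → 1999-01-12.

1999-01-12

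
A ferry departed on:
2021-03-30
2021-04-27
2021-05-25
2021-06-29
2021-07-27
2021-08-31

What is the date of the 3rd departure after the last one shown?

2021-11-30

Every date is a Tuesday; gaps 28, 28, 35, 28, 35 days.
Each is the last Tuesday of its month (at least one falls on the 29th or later, ruling out '4th Tuesday').
Last Tuesday of September 2021: 2021-09-28.
October 2021 ends with Tuesday 2021-10-26.
November 2021 ends with Tuesday 2021-11-30.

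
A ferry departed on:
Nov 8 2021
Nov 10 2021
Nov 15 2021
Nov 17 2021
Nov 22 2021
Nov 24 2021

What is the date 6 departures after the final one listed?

Every event lands on a Monday or Wednesday (gaps cycle 2, 5, 2, 5, 2).
So the schedule is: every Monday and Wednesday.
The following Monday is Nov 29 2021.
Next Wednesday: Dec 1 2021.
The following Monday is Dec 6 2021.
Next Wednesday: Dec 8 2021.
Next Monday: Dec 13 2021.
Next Wednesday: Dec 15 2021.

Dec 15 2021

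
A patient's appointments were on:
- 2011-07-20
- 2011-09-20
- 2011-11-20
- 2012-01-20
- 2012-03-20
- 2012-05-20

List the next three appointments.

2012-07-20, 2012-09-20, 2012-11-20

Each date is the 20th; the gaps (62, 61, 61, 60, 61) track the month lengths.
The rule is the 20th of every 2 months.
July 2012: 2012-07-20.
September 2012: 2012-09-20.
November 2012: 2012-11-20.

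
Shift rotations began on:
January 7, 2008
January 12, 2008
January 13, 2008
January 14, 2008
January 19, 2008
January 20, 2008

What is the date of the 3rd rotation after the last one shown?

January 27, 2008

Gaps: 5, 1, 1, 5, 1 days — not constant, but cyclic with period 3.
The events fall on every Monday, Saturday and Sunday.
The following Monday is January 21, 2008.
Next Saturday: January 26, 2008.
Next Sunday: January 27, 2008.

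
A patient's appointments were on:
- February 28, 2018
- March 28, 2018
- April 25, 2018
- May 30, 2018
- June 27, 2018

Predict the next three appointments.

July 25, 2018; August 29, 2018; September 26, 2018

All Wednesdays; the gaps (28, 28, 35, 28) vary with month length.
This is the last Wednesday of each month.
July 2018 ends with Wednesday July 25, 2018.
August 2018 ends with Wednesday August 29, 2018.
Last Wednesday of September 2018: September 26, 2018.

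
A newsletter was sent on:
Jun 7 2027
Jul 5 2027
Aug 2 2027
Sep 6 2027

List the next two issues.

Gaps: 28, 28, 35 days — a mix of 28 and 35. Every date is a Monday.
Each is the 1st Monday of its month.
1st Monday of October 2027: Oct 4 2027.
November 2027 — 1st Monday is Nov 1 2027.

Oct 4 2027, Nov 1 2027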